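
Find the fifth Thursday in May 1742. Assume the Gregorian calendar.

May 31, 1742

May 1, 1742 is a Tuesday.
The first Thursday is therefore May 3 (2 days later).
The fifth Thursday is 3 + 4×7 = May 31.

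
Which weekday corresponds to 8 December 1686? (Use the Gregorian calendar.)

Doomsday rule: the anchor day for the 1600s is Tuesday. For year 86: 86÷12 = 7 r 2, and 2÷4 = 0, so 7+2+0 = 9.
Tuesday + 9 ≡ Thursday — that's 1686's doomsday.
In December the doomsday date is Dec 12.
Dec 8 is 4 days before Dec 12; 4 mod 7 = 4, so Thursday − 4 = Sunday.

Sunday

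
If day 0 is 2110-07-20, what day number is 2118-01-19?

2740

Jul 20, 2110 → Jul 20, 2111: 365 days.
Jul 20, 2111 → Jul 20, 2112: 366 days (Feb 29, 2112 is in that span).
Jul 20, 2112 → Jul 20, 2113: 365 days.
Jul 20, 2113 → Jul 20, 2114: 365 days.
Jul 20, 2114 → Jul 20, 2115: 365 days.
Jul 20, 2115 → Jul 20, 2116: 366 days (Feb 29, 2116 is in that span).
Jul 20, 2116 → Jul 20, 2117: 365 days.
Jul 20, 2117 → Aug 20, 2117: 31 days (July has 31).
Aug 20, 2117 → Sep 20, 2117: 31 days (August has 31).
Sep 20, 2117 → Oct 20, 2117: 30 days (September has 30).
Oct 20, 2117 → Nov 20, 2117: 31 days (October has 31).
Nov 20, 2117 → Dec 20, 2117: 30 days (November has 30).
Dec 20, 2117 → Jan 19, 2118: 30 days.
Total: 2740 days.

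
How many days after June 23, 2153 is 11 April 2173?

Jun 23, 2153 → Jun 23, 2154: 365 days.
Jun 23, 2154 → Jun 23, 2155: 365 days.
Jun 23, 2155 → Jun 23, 2156: 366 days (Feb 29, 2156 is in that span).
Jun 23, 2156 → Jun 23, 2157: 365 days.
Jun 23, 2157 → Jun 23, 2158: 365 days.
Jun 23, 2158 → Jun 23, 2159: 365 days.
Jun 23, 2159 → Jun 23, 2160: 366 days (Feb 29, 2160 is in that span).
Jun 23, 2160 → Jun 23, 2161: 365 days.
Jun 23, 2161 → Jun 23, 2162: 365 days.
Jun 23, 2162 → Jun 23, 2163: 365 days.
Jun 23, 2163 → Jun 23, 2164: 366 days (Feb 29, 2164 is in that span).
Jun 23, 2164 → Jun 23, 2165: 365 days.
Jun 23, 2165 → Jun 23, 2166: 365 days.
Jun 23, 2166 → Jun 23, 2167: 365 days.
Jun 23, 2167 → Jun 23, 2168: 366 days (Feb 29, 2168 is in that span).
Jun 23, 2168 → Jun 23, 2169: 365 days.
Jun 23, 2169 → Jun 23, 2170: 365 days.
Jun 23, 2170 → Jun 23, 2171: 365 days.
Jun 23, 2171 → Jun 23, 2172: 366 days (Feb 29, 2172 is in that span).
Jun 23, 2172 → Jul 23, 2172: 30 days (June has 30).
Jul 23, 2172 → Aug 23, 2172: 31 days (July has 31).
Aug 23, 2172 → Sep 23, 2172: 31 days (August has 31).
Sep 23, 2172 → Oct 23, 2172: 30 days (September has 30).
Oct 23, 2172 → Nov 23, 2172: 31 days (October has 31).
Nov 23, 2172 → Dec 23, 2172: 30 days (November has 30).
Dec 23, 2172 → Jan 23, 2173: 31 days (December has 31).
Jan 23, 2173 → Feb 23, 2173: 31 days (January has 31).
Feb 23, 2173 → Mar 23, 2173: 28 days (February has 28).
Mar 23, 2173 → Apr 11, 2173: 19 days.
Total: 7232 days.

7232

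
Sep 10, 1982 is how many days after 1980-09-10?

Sep 10, 1980 → Sep 10, 1981: 365 days.
Sep 10, 1981 → Oct 10, 1981: 30 days (September has 30).
Oct 10, 1981 → Nov 10, 1981: 31 days (October has 31).
Nov 10, 1981 → Dec 10, 1981: 30 days (November has 30).
Dec 10, 1981 → Jan 10, 1982: 31 days (December has 31).
Jan 10, 1982 → Feb 10, 1982: 31 days (January has 31).
Feb 10, 1982 → Mar 10, 1982: 28 days (February has 28).
Mar 10, 1982 → Apr 10, 1982: 31 days (March has 31).
Apr 10, 1982 → May 10, 1982: 30 days (April has 30).
May 10, 1982 → Jun 10, 1982: 31 days (May has 31).
Jun 10, 1982 → Jul 10, 1982: 30 days (June has 30).
Jul 10, 1982 → Aug 10, 1982: 31 days (July has 31).
Aug 10, 1982 → Sep 10, 1982: 31 days.
Total: 730 days.

730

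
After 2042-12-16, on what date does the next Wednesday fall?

Dec 16, 2042 is a Tuesday.
From Tuesday to the next Wednesday is 1 day.
Dec 16, 2042 + 1 = Dec 17, 2042.

December 17, 2042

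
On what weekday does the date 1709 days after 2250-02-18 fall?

Tuesday

First find the weekday of Feb 18, 2250. Doomsday rule: the anchor day for the 2200s is Friday. For year 50: 50÷12 = 4 r 2, and 2÷4 = 0, so 4+2+0 = 6.
Friday + 6 ≡ Thursday — that's 2250's doomsday.
In February the doomsday date is Feb 28 (2250 is not a leap year).
Feb 18 is 10 days before Feb 28; 10 mod 7 = 3, so Thursday − 3 = Monday.
1709 mod 7 = 1, so 1709 days after a Monday is Monday + 1 = Tuesday.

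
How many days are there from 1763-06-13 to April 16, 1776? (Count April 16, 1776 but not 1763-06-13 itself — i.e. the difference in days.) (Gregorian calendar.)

Jun 13, 1763 → Jun 13, 1764: 366 days (Feb 29, 1764 is in that span).
Jun 13, 1764 → Jun 13, 1765: 365 days.
Jun 13, 1765 → Jun 13, 1766: 365 days.
Jun 13, 1766 → Jun 13, 1767: 365 days.
Jun 13, 1767 → Jun 13, 1768: 366 days (Feb 29, 1768 is in that span).
Jun 13, 1768 → Jun 13, 1769: 365 days.
Jun 13, 1769 → Jun 13, 1770: 365 days.
Jun 13, 1770 → Jun 13, 1771: 365 days.
Jun 13, 1771 → Jun 13, 1772: 366 days (Feb 29, 1772 is in that span).
Jun 13, 1772 → Jun 13, 1773: 365 days.
Jun 13, 1773 → Jun 13, 1774: 365 days.
Jun 13, 1774 → Jun 13, 1775: 365 days.
Jun 13, 1775 → Jul 13, 1775: 30 days (June has 30).
Jul 13, 1775 → Aug 13, 1775: 31 days (July has 31).
Aug 13, 1775 → Sep 13, 1775: 31 days (August has 31).
Sep 13, 1775 → Oct 13, 1775: 30 days (September has 30).
Oct 13, 1775 → Nov 13, 1775: 31 days (October has 31).
Nov 13, 1775 → Dec 13, 1775: 30 days (November has 30).
Dec 13, 1775 → Jan 13, 1776: 31 days (December has 31).
Jan 13, 1776 → Feb 13, 1776: 31 days (January has 31).
Feb 13, 1776 → Mar 13, 1776: 29 days (February has 29).
Mar 13, 1776 → Apr 13, 1776: 31 days (March has 31).
Apr 13, 1776 → Apr 16, 1776: 3 days.
Total: 4691 days.

4691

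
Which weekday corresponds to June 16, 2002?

Sunday

Doomsday rule: the anchor day for the 2000s is Tuesday. For year 02: 2÷12 = 0 r 2, and 2÷4 = 0, so 0+2+0 = 2.
Tuesday + 2 ≡ Thursday — that's 2002's doomsday.
In June the doomsday date is Jun 6.
Jun 16 is 10 days after Jun 6; 10 mod 7 = 3, so Thursday + 3 = Sunday.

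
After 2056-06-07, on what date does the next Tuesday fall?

June 13, 2056

Jun 7, 2056 is a Wednesday.
From Wednesday to the next Tuesday is 6 days.
Jun 7, 2056 + 6 = Jun 13, 2056.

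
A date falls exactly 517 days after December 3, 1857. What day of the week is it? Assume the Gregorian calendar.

Dec 3, 1857 is a Thursday.
517 mod 7 = 6, so 517 days after a Thursday is Thursday + 6 = Wednesday.

Wednesday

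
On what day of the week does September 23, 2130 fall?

Saturday

January 1, 2130 is a Sunday.
Jan 1, 2130 → Feb 1, 2130: 31 days (January has 31).
Feb 1, 2130 → Mar 1, 2130: 28 days (February has 28).
Mar 1, 2130 → Apr 1, 2130: 31 days (March has 31).
Apr 1, 2130 → May 1, 2130: 30 days (April has 30).
May 1, 2130 → Jun 1, 2130: 31 days (May has 31).
Jun 1, 2130 → Jul 1, 2130: 30 days (June has 30).
Jul 1, 2130 → Aug 1, 2130: 31 days (July has 31).
Aug 1, 2130 → Sep 1, 2130: 31 days (August has 31).
Sep 1, 2130 → Sep 23, 2130: 22 days.
Total: 265 days.
265 mod 7 = 6, so Sunday + 6 = Saturday.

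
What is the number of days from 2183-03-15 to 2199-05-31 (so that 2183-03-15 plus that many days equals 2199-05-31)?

Mar 15, 2183 → Mar 15, 2184: 366 days (Feb 29, 2184 is in that span).
Mar 15, 2184 → Mar 15, 2185: 365 days.
Mar 15, 2185 → Mar 15, 2186: 365 days.
Mar 15, 2186 → Mar 15, 2187: 365 days.
Mar 15, 2187 → Mar 15, 2188: 366 days (Feb 29, 2188 is in that span).
Mar 15, 2188 → Mar 15, 2189: 365 days.
Mar 15, 2189 → Mar 15, 2190: 365 days.
Mar 15, 2190 → Mar 15, 2191: 365 days.
Mar 15, 2191 → Mar 15, 2192: 366 days (Feb 29, 2192 is in that span).
Mar 15, 2192 → Mar 15, 2193: 365 days.
Mar 15, 2193 → Mar 15, 2194: 365 days.
Mar 15, 2194 → Mar 15, 2195: 365 days.
Mar 15, 2195 → Mar 15, 2196: 366 days (Feb 29, 2196 is in that span).
Mar 15, 2196 → Mar 15, 2197: 365 days.
Mar 15, 2197 → Mar 15, 2198: 365 days.
Mar 15, 2198 → Mar 15, 2199: 365 days.
Mar 15, 2199 → Apr 15, 2199: 31 days (March has 31).
Apr 15, 2199 → May 15, 2199: 30 days (April has 30).
May 15, 2199 → May 31, 2199: 16 days.
Total: 5921 days.

5921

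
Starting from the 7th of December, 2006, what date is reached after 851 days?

+365 (one year) → Dec 7, 2007 (486 left).
+366 (one year; includes Feb 29, 2008) → Dec 7, 2008 (120 left).
Dec has 31 days: +25 → Jan 1, 2009 (95 left).
Jan has 31 days: +31 → Feb 1, 2009 (64 left).
Feb has 28 days: +28 → Mar 1, 2009 (36 left).
Mar has 31 days: +31 → Apr 1, 2009 (5 left).
+5 → Apr 6, 2009.

April 6, 2009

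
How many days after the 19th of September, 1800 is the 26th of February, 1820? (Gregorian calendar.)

Sep 19, 1800 → Sep 19, 1801: 365 days.
Sep 19, 1801 → Sep 19, 1802: 365 days.
Sep 19, 1802 → Sep 19, 1803: 365 days.
Sep 19, 1803 → Sep 19, 1804: 366 days (Feb 29, 1804 is in that span).
Sep 19, 1804 → Sep 19, 1805: 365 days.
Sep 19, 1805 → Sep 19, 1806: 365 days.
Sep 19, 1806 → Sep 19, 1807: 365 days.
Sep 19, 1807 → Sep 19, 1808: 366 days (Feb 29, 1808 is in that span).
Sep 19, 1808 → Sep 19, 1809: 365 days.
Sep 19, 1809 → Sep 19, 1810: 365 days.
Sep 19, 1810 → Sep 19, 1811: 365 days.
Sep 19, 1811 → Sep 19, 1812: 366 days (Feb 29, 1812 is in that span).
Sep 19, 1812 → Sep 19, 1813: 365 days.
Sep 19, 1813 → Sep 19, 1814: 365 days.
Sep 19, 1814 → Sep 19, 1815: 365 days.
Sep 19, 1815 → Sep 19, 1816: 366 days (Feb 29, 1816 is in that span).
Sep 19, 1816 → Sep 19, 1817: 365 days.
Sep 19, 1817 → Sep 19, 1818: 365 days.
Sep 19, 1818 → Sep 19, 1819: 365 days.
Sep 19, 1819 → Oct 19, 1819: 30 days (September has 30).
Oct 19, 1819 → Nov 19, 1819: 31 days (October has 31).
Nov 19, 1819 → Dec 19, 1819: 30 days (November has 30).
Dec 19, 1819 → Jan 19, 1820: 31 days (December has 31).
Jan 19, 1820 → Feb 19, 1820: 31 days (January has 31).
Feb 19, 1820 → Feb 26, 1820: 7 days.
Total: 7099 days.

7099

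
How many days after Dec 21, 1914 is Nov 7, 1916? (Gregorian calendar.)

687

Dec 21, 1914 → Dec 21, 1915: 365 days.
Dec 21, 1915 → Jan 21, 1916: 31 days (December has 31).
Jan 21, 1916 → Feb 21, 1916: 31 days (January has 31).
Feb 21, 1916 → Mar 21, 1916: 29 days (February has 29).
Mar 21, 1916 → Apr 21, 1916: 31 days (March has 31).
Apr 21, 1916 → May 21, 1916: 30 days (April has 30).
May 21, 1916 → Jun 21, 1916: 31 days (May has 31).
Jun 21, 1916 → Jul 21, 1916: 30 days (June has 30).
Jul 21, 1916 → Aug 21, 1916: 31 days (July has 31).
Aug 21, 1916 → Sep 21, 1916: 31 days (August has 31).
Sep 21, 1916 → Oct 21, 1916: 30 days (September has 30).
Oct 21, 1916 → Nov 7, 1916: 17 days.
Total: 687 days.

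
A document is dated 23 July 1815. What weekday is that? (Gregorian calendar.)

Doomsday rule: the anchor day for the 1800s is Friday. For year 15: 15÷12 = 1 r 3, and 3÷4 = 0, so 1+3+0 = 4.
Friday + 4 ≡ Tuesday — that's 1815's doomsday.
In July the doomsday date is Jul 11.
Jul 23 is 12 days after Jul 11; 12 mod 7 = 5, so Tuesday + 5 = Sunday.

Sunday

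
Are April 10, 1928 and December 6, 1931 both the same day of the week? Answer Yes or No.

From Apr 10, 1928 to Dec 6, 1931 is 1335 days.
1335 mod 7 = 5, so they are different weekdays.
(Apr 10, 1928 is a Tuesday; Dec 6, 1931 is a Sunday.)

No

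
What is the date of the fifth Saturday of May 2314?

May 1, 2314 is a Friday.
The first Saturday is therefore May 2 (1 days later).
The fifth Saturday is 2 + 4×7 = May 30.

May 30, 2314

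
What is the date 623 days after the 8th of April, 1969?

December 22, 1970

+365 (one year) → Apr 8, 1970 (258 left).
Apr has 30 days: +23 → May 1, 1970 (235 left).
May has 31 days: +31 → Jun 1, 1970 (204 left).
Jun has 30 days: +30 → Jul 1, 1970 (174 left).
Jul has 31 days: +31 → Aug 1, 1970 (143 left).
Aug has 31 days: +31 → Sep 1, 1970 (112 left).
Sep has 30 days: +30 → Oct 1, 1970 (82 left).
Oct has 31 days: +31 → Nov 1, 1970 (51 left).
Nov has 30 days: +30 → Dec 1, 1970 (21 left).
+21 → Dec 22, 1970.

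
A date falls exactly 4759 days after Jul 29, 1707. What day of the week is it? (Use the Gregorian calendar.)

Thursday

First find the weekday of Jul 29, 1707. Doomsday rule: the anchor day for the 1700s is Sunday. For year 07: 7÷12 = 0 r 7, and 7÷4 = 1, so 0+7+1 = 8.
Sunday + 8 ≡ Monday — that's 1707's doomsday.
In July the doomsday date is Jul 11.
Jul 29 is 18 days after Jul 11; 18 mod 7 = 4, so Monday + 4 = Friday.
4759 mod 7 = 6, so 4759 days after a Friday is Friday + 6 = Thursday.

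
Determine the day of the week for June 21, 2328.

Doomsday rule: the anchor day for the 2300s is Wednesday. For year 28: 28÷12 = 2 r 4, and 4÷4 = 1, so 2+4+1 = 7.
Wednesday + 7 ≡ Wednesday — that's 2328's doomsday.
In June the doomsday date is Jun 6.
Jun 21 is 15 days after Jun 6; 15 mod 7 = 1, so Wednesday + 1 = Thursday.

Thursday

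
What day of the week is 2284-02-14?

Thursday

Doomsday rule: the anchor day for the 2200s is Friday. For year 84: 84÷12 = 7 r 0, and 0÷4 = 0, so 7+0+0 = 7.
Friday + 7 ≡ Friday — that's 2284's doomsday.
In February the doomsday date is Feb 29 (2284 is a leap year (divisible by 4)).
Feb 14 is 15 days before Feb 29; 15 mod 7 = 1, so Friday − 1 = Thursday.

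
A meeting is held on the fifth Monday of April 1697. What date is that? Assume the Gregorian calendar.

April 29, 1697

April 1, 1697 is a Monday.
The first Monday is therefore April 1 (same day).
The fifth Monday is 1 + 4×7 = April 29.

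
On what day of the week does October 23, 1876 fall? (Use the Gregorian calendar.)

Doomsday rule: the anchor day for the 1800s is Friday. For year 76: 76÷12 = 6 r 4, and 4÷4 = 1, so 6+4+1 = 11.
Friday + 11 ≡ Tuesday — that's 1876's doomsday.
In October the doomsday date is Oct 10.
Oct 23 is 13 days after Oct 10; 13 mod 7 = 6, so Tuesday + 6 = Monday.

Monday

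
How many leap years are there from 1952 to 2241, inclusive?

Multiples of 4 in [1952,2241]: 73.
Of those, multiples of 100: 3 (not leap unless ÷400).
Multiples of 400: 1.
Leap years = 73 − 3 + 1 = 71.

71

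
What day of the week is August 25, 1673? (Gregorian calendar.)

Doomsday rule: the anchor day for the 1600s is Tuesday. For year 73: 73÷12 = 6 r 1, and 1÷4 = 0, so 6+1+0 = 7.
Tuesday + 7 ≡ Tuesday — that's 1673's doomsday.
In August the doomsday date is Aug 8.
Aug 25 is 17 days after Aug 8; 17 mod 7 = 3, so Tuesday + 3 = Friday.

Friday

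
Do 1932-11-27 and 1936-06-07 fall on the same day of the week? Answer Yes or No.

Yes

From Nov 27, 1932 to Jun 7, 1936 is 1288 days.
1288 mod 7 = 0, so they are the same weekday.
(Nov 27, 1932 is a Sunday; Jun 7, 1936 is a Sunday.)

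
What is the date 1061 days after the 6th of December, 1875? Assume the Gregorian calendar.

+366 (one year; includes Feb 29, 1876) → Dec 6, 1876 (695 left).
+365 (one year) → Dec 6, 1877 (330 left).
Dec has 31 days: +26 → Jan 1, 1878 (304 left).
Jan has 31 days: +31 → Feb 1, 1878 (273 left).
Feb has 28 days: +28 → Mar 1, 1878 (245 left).
Mar has 31 days: +31 → Apr 1, 1878 (214 left).
Apr has 30 days: +30 → May 1, 1878 (184 left).
May has 31 days: +31 → Jun 1, 1878 (153 left).
Jun has 30 days: +30 → Jul 1, 1878 (123 left).
Jul has 31 days: +31 → Aug 1, 1878 (92 left).
Aug has 31 days: +31 → Sep 1, 1878 (61 left).
Sep has 30 days: +30 → Oct 1, 1878 (31 left).
Oct has 31 days: +31 → Nov 1, 1878 (0 left).

November 1, 1878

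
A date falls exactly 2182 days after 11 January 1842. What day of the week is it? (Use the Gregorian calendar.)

Sunday

Jan 11, 1842 is a Tuesday.
2182 mod 7 = 5, so 2182 days after a Tuesday is Tuesday + 5 = Sunday.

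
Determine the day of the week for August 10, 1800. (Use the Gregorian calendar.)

Doomsday rule: the anchor day for the 1800s is Friday. For year 00: 0÷12 = 0 r 0, and 0÷4 = 0, so 0+0+0 = 0.
Friday + 0 ≡ Friday — that's 1800's doomsday.
In August the doomsday date is Aug 8.
Aug 10 is 2 days after Aug 8; 2 mod 7 = 2, so Friday + 2 = Sunday.

Sunday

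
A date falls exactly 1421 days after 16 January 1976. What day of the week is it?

Friday

Jan 16, 1976 is a Friday.
1421 mod 7 = 0, so 1421 days after a Friday is Friday + 0 = Friday.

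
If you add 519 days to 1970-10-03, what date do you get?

March 5, 1972

+365 (one year) → Oct 3, 1971 (154 left).
Oct has 31 days: +29 → Nov 1, 1971 (125 left).
Nov has 30 days: +30 → Dec 1, 1971 (95 left).
Dec has 31 days: +31 → Jan 1, 1972 (64 left).
Jan has 31 days: +31 → Feb 1, 1972 (33 left).
Feb has 29 days: +29 → Mar 1, 1972 (4 left).
+4 → Mar 5, 1972.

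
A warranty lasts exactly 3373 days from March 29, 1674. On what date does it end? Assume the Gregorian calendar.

+365 (one year) → Mar 29, 1675 (3008 left).
+366 (one year; includes Feb 29, 1676) → Mar 29, 1676 (2642 left).
+365 (one year) → Mar 29, 1677 (2277 left).
+365 (one year) → Mar 29, 1678 (1912 left).
+365 (one year) → Mar 29, 1679 (1547 left).
+366 (one year; includes Feb 29, 1680) → Mar 29, 1680 (1181 left).
+365 (one year) → Mar 29, 1681 (816 left).
+365 (one year) → Mar 29, 1682 (451 left).
+365 (one year) → Mar 29, 1683 (86 left).
Mar has 31 days: +3 → Apr 1, 1683 (83 left).
Apr has 30 days: +30 → May 1, 1683 (53 left).
May has 31 days: +31 → Jun 1, 1683 (22 left).
+22 → Jun 23, 1683.

June 23, 1683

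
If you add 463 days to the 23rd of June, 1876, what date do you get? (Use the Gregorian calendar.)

+365 (one year) → Jun 23, 1877 (98 left).
Jun has 30 days: +8 → Jul 1, 1877 (90 left).
Jul has 31 days: +31 → Aug 1, 1877 (59 left).
Aug has 31 days: +31 → Sep 1, 1877 (28 left).
+28 → Sep 29, 1877.

September 29, 1877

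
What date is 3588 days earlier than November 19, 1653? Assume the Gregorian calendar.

January 23, 1644

−365 (one year) → Nov 19, 1652 (3223 left).
−366 (one year; includes Feb 29, 1652) → Nov 19, 1651 (2857 left).
−365 (one year) → Nov 19, 1650 (2492 left).
−365 (one year) → Nov 19, 1649 (2127 left).
−365 (one year) → Nov 19, 1648 (1762 left).
−366 (one year; includes Feb 29, 1648) → Nov 19, 1647 (1396 left).
−365 (one year) → Nov 19, 1646 (1031 left).
−365 (one year) → Nov 19, 1645 (666 left).
−365 (one year) → Nov 19, 1644 (301 left).
−19 → Oct 31, 1644 (end of Oct, 31 days; 282 left).
−31 → Sep 30, 1644 (end of Sep, 30 days; 251 left).
−30 → Aug 31, 1644 (end of Aug, 31 days; 221 left).
−31 → Jul 31, 1644 (end of Jul, 31 days; 190 left).
−31 → Jun 30, 1644 (end of Jun, 30 days; 159 left).
−30 → May 31, 1644 (end of May, 31 days; 129 left).
−31 → Apr 30, 1644 (end of Apr, 30 days; 98 left).
−30 → Mar 31, 1644 (end of Mar, 31 days; 68 left).
−31 → Feb 29, 1644 (end of Feb, 29 days; 37 left).
−29 → Jan 31, 1644 (end of Jan, 31 days; 8 left).
−8 → Jan 23, 1644.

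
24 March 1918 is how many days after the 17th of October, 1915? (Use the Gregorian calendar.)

889

Oct 17, 1915 → Oct 17, 1916: 366 days (Feb 29, 1916 is in that span).
Oct 17, 1916 → Oct 17, 1917: 365 days.
Oct 17, 1917 → Nov 17, 1917: 31 days (October has 31).
Nov 17, 1917 → Dec 17, 1917: 30 days (November has 30).
Dec 17, 1917 → Jan 17, 1918: 31 days (December has 31).
Jan 17, 1918 → Feb 17, 1918: 31 days (January has 31).
Feb 17, 1918 → Mar 17, 1918: 28 days (February has 28).
Mar 17, 1918 → Mar 24, 1918: 7 days.
Total: 889 days.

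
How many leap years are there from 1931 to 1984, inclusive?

Multiples of 4 in [1931,1984]: 14.
Of those, multiples of 100: 0 (not leap unless ÷400).
Multiples of 400: 0.
Leap years = 14 − 0 + 0 = 14.

14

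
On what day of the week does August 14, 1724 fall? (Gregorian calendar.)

Doomsday rule: the anchor day for the 1700s is Sunday. For year 24: 24÷12 = 2 r 0, and 0÷4 = 0, so 2+0+0 = 2.
Sunday + 2 ≡ Tuesday — that's 1724's doomsday.
In August the doomsday date is Aug 8.
Aug 14 is 6 days after Aug 8; 6 mod 7 = 6, so Tuesday + 6 = Monday.

Monday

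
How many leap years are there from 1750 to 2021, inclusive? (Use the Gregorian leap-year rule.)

66

Multiples of 4 in [1750,2021]: 68.
Of those, multiples of 100: 3 (not leap unless ÷400).
Multiples of 400: 1.
Leap years = 68 − 3 + 1 = 66.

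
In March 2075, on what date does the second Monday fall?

March 11, 2075

March 1, 2075 is a Friday.
The first Monday is therefore March 4 (3 days later).
The second Monday is 4 + 1×7 = March 11.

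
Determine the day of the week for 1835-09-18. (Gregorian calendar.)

Friday

Doomsday rule: the anchor day for the 1800s is Friday. For year 35: 35÷12 = 2 r 11, and 11÷4 = 2, so 2+11+2 = 15.
Friday + 15 ≡ Saturday — that's 1835's doomsday.
In September the doomsday date is Sep 5.
Sep 18 is 13 days after Sep 5; 13 mod 7 = 6, so Saturday + 6 = Friday.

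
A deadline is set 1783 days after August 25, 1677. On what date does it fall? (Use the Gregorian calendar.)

July 13, 1682

+365 (one year) → Aug 25, 1678 (1418 left).
+365 (one year) → Aug 25, 1679 (1053 left).
+366 (one year; includes Feb 29, 1680) → Aug 25, 1680 (687 left).
+365 (one year) → Aug 25, 1681 (322 left).
Aug has 31 days: +7 → Sep 1, 1681 (315 left).
Sep has 30 days: +30 → Oct 1, 1681 (285 left).
Oct has 31 days: +31 → Nov 1, 1681 (254 left).
Nov has 30 days: +30 → Dec 1, 1681 (224 left).
Dec has 31 days: +31 → Jan 1, 1682 (193 left).
Jan has 31 days: +31 → Feb 1, 1682 (162 left).
Feb has 28 days: +28 → Mar 1, 1682 (134 left).
Mar has 31 days: +31 → Apr 1, 1682 (103 left).
Apr has 30 days: +30 → May 1, 1682 (73 left).
May has 31 days: +31 → Jun 1, 1682 (42 left).
Jun has 30 days: +30 → Jul 1, 1682 (12 left).
+12 → Jul 13, 1682.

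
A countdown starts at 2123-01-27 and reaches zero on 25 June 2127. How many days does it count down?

Jan 27, 2123 → Jan 27, 2124: 365 days.
Jan 27, 2124 → Jan 27, 2125: 366 days (Feb 29, 2124 is in that span).
Jan 27, 2125 → Jan 27, 2126: 365 days.
Jan 27, 2126 → Jan 27, 2127: 365 days.
Jan 27, 2127 → Feb 27, 2127: 31 days (January has 31).
Feb 27, 2127 → Mar 27, 2127: 28 days (February has 28).
Mar 27, 2127 → Apr 27, 2127: 31 days (March has 31).
Apr 27, 2127 → May 27, 2127: 30 days (April has 30).
May 27, 2127 → Jun 25, 2127: 29 days.
Total: 1610 days.

1610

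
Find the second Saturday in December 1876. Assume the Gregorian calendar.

December 1, 1876 is a Friday.
The first Saturday is therefore December 2 (1 days later).
The second Saturday is 2 + 1×7 = December 9.

December 9, 1876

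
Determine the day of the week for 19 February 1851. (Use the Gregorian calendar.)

Wednesday

Doomsday rule: the anchor day for the 1800s is Friday. For year 51: 51÷12 = 4 r 3, and 3÷4 = 0, so 4+3+0 = 7.
Friday + 7 ≡ Friday — that's 1851's doomsday.
In February the doomsday date is Feb 28 (1851 is not a leap year).
Feb 19 is 9 days before Feb 28; 9 mod 7 = 2, so Friday − 2 = Wednesday.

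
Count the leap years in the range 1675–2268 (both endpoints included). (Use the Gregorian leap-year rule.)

Multiples of 4 in [1675,2268]: 149.
Of those, multiples of 100: 6 (not leap unless ÷400).
Multiples of 400: 1.
Leap years = 149 − 6 + 1 = 144.

144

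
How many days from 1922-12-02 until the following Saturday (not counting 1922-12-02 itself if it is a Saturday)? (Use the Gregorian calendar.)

Dec 2, 1922 is a Saturday.
From Saturday to the next Saturday is 7 days.

7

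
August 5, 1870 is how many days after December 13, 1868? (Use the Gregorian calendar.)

Dec 13, 1868 → Dec 13, 1869: 365 days.
Dec 13, 1869 → Jan 13, 1870: 31 days (December has 31).
Jan 13, 1870 → Feb 13, 1870: 31 days (January has 31).
Feb 13, 1870 → Mar 13, 1870: 28 days (February has 28).
Mar 13, 1870 → Apr 13, 1870: 31 days (March has 31).
Apr 13, 1870 → May 13, 1870: 30 days (April has 30).
May 13, 1870 → Jun 13, 1870: 31 days (May has 31).
Jun 13, 1870 → Jul 13, 1870: 30 days (June has 30).
Jul 13, 1870 → Aug 5, 1870: 23 days.
Total: 600 days.

600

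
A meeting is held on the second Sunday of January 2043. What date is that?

January 11, 2043

January 1, 2043 is a Thursday.
The first Sunday is therefore January 4 (3 days later).
The second Sunday is 4 + 1×7 = January 11.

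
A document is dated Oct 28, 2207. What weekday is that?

Wednesday

Doomsday rule: the anchor day for the 2200s is Friday. For year 07: 7÷12 = 0 r 7, and 7÷4 = 1, so 0+7+1 = 8.
Friday + 8 ≡ Saturday — that's 2207's doomsday.
In October the doomsday date is Oct 10.
Oct 28 is 18 days after Oct 10; 18 mod 7 = 4, so Saturday + 4 = Wednesday.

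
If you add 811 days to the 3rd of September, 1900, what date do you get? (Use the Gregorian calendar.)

November 23, 1902

+365 (one year) → Sep 3, 1901 (446 left).
+365 (one year) → Sep 3, 1902 (81 left).
Sep has 30 days: +28 → Oct 1, 1902 (53 left).
Oct has 31 days: +31 → Nov 1, 1902 (22 left).
+22 → Nov 23, 1902.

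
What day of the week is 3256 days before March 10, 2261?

Saturday

Mar 10, 2261 is a Sunday.
3256 mod 7 = 1, so 3256 days before a Sunday is Sunday − 1 = Saturday.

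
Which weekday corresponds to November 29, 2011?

Tuesday

January 1, 2011 is a Saturday.
Jan 1, 2011 → Feb 1, 2011: 31 days (January has 31).
Feb 1, 2011 → Mar 1, 2011: 28 days (February has 28).
Mar 1, 2011 → Apr 1, 2011: 31 days (March has 31).
Apr 1, 2011 → May 1, 2011: 30 days (April has 30).
May 1, 2011 → Jun 1, 2011: 31 days (May has 31).
Jun 1, 2011 → Jul 1, 2011: 30 days (June has 30).
Jul 1, 2011 → Aug 1, 2011: 31 days (July has 31).
Aug 1, 2011 → Sep 1, 2011: 31 days (August has 31).
Sep 1, 2011 → Oct 1, 2011: 30 days (September has 30).
Oct 1, 2011 → Nov 1, 2011: 31 days (October has 31).
Nov 1, 2011 → Nov 29, 2011: 28 days.
Total: 332 days.
332 mod 7 = 3, so Saturday + 3 = Tuesday.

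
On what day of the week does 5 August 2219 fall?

Thursday

Doomsday rule: the anchor day for the 2200s is Friday. For year 19: 19÷12 = 1 r 7, and 7÷4 = 1, so 1+7+1 = 9.
Friday + 9 ≡ Sunday — that's 2219's doomsday.
In August the doomsday date is Aug 8.
Aug 5 is 3 days before Aug 8; 3 mod 7 = 3, so Sunday − 3 = Thursday.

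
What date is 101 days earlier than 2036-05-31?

−31 → Apr 30, 2036 (end of Apr, 30 days; 70 left).
−30 → Mar 31, 2036 (end of Mar, 31 days; 40 left).
−31 → Feb 29, 2036 (end of Feb, 29 days; 9 left).
−9 → Feb 20, 2036.

February 20, 2036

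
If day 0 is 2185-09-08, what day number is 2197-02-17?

Sep 8, 2185 → Sep 8, 2186: 365 days.
Sep 8, 2186 → Sep 8, 2187: 365 days.
Sep 8, 2187 → Sep 8, 2188: 366 days (Feb 29, 2188 is in that span).
Sep 8, 2188 → Sep 8, 2189: 365 days.
Sep 8, 2189 → Sep 8, 2190: 365 days.
Sep 8, 2190 → Sep 8, 2191: 365 days.
Sep 8, 2191 → Sep 8, 2192: 366 days (Feb 29, 2192 is in that span).
Sep 8, 2192 → Sep 8, 2193: 365 days.
Sep 8, 2193 → Sep 8, 2194: 365 days.
Sep 8, 2194 → Sep 8, 2195: 365 days.
Sep 8, 2195 → Sep 8, 2196: 366 days (Feb 29, 2196 is in that span).
Sep 8, 2196 → Oct 8, 2196: 30 days (September has 30).
Oct 8, 2196 → Nov 8, 2196: 31 days (October has 31).
Nov 8, 2196 → Dec 8, 2196: 30 days (November has 30).
Dec 8, 2196 → Jan 8, 2197: 31 days (December has 31).
Jan 8, 2197 → Feb 8, 2197: 31 days (January has 31).
Feb 8, 2197 → Feb 17, 2197: 9 days.
Total: 4180 days.

4180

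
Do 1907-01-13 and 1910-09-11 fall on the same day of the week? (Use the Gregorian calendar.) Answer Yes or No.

From Jan 13, 1907 to Sep 11, 1910 is 1337 days.
1337 mod 7 = 0, so they are the same weekday.
(Jan 13, 1907 is a Sunday; Sep 11, 1910 is a Sunday.)

Yes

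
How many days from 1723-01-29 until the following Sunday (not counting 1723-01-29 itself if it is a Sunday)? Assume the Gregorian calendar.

2

Jan 29, 1723 is a Friday.
From Friday to the next Sunday is 2 days.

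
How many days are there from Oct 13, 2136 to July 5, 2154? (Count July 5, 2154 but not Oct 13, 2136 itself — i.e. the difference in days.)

Oct 13, 2136 → Oct 13, 2137: 365 days.
Oct 13, 2137 → Oct 13, 2138: 365 days.
Oct 13, 2138 → Oct 13, 2139: 365 days.
Oct 13, 2139 → Oct 13, 2140: 366 days (Feb 29, 2140 is in that span).
Oct 13, 2140 → Oct 13, 2141: 365 days.
Oct 13, 2141 → Oct 13, 2142: 365 days.
Oct 13, 2142 → Oct 13, 2143: 365 days.
Oct 13, 2143 → Oct 13, 2144: 366 days (Feb 29, 2144 is in that span).
Oct 13, 2144 → Oct 13, 2145: 365 days.
Oct 13, 2145 → Oct 13, 2146: 365 days.
Oct 13, 2146 → Oct 13, 2147: 365 days.
Oct 13, 2147 → Oct 13, 2148: 366 days (Feb 29, 2148 is in that span).
Oct 13, 2148 → Oct 13, 2149: 365 days.
Oct 13, 2149 → Oct 13, 2150: 365 days.
Oct 13, 2150 → Oct 13, 2151: 365 days.
Oct 13, 2151 → Oct 13, 2152: 366 days (Feb 29, 2152 is in that span).
Oct 13, 2152 → Oct 13, 2153: 365 days.
Oct 13, 2153 → Nov 13, 2153: 31 days (October has 31).
Nov 13, 2153 → Dec 13, 2153: 30 days (November has 30).
Dec 13, 2153 → Jan 13, 2154: 31 days (December has 31).
Jan 13, 2154 → Feb 13, 2154: 31 days (January has 31).
Feb 13, 2154 → Mar 13, 2154: 28 days (February has 28).
Mar 13, 2154 → Apr 13, 2154: 31 days (March has 31).
Apr 13, 2154 → May 13, 2154: 30 days (April has 30).
May 13, 2154 → Jun 13, 2154: 31 days (May has 31).
Jun 13, 2154 → Jul 5, 2154: 22 days.
Total: 6474 days.

6474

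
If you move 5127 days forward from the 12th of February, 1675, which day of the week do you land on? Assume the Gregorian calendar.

Friday

First find the weekday of Feb 12, 1675. Doomsday rule: the anchor day for the 1600s is Tuesday. For year 75: 75÷12 = 6 r 3, and 3÷4 = 0, so 6+3+0 = 9.
Tuesday + 9 ≡ Thursday — that's 1675's doomsday.
In February the doomsday date is Feb 28 (1675 is not a leap year).
Feb 12 is 16 days before Feb 28; 16 mod 7 = 2, so Thursday − 2 = Tuesday.
5127 mod 7 = 3, so 5127 days after a Tuesday is Tuesday + 3 = Friday.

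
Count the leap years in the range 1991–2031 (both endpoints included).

Multiples of 4 in [1991,2031]: 10.
Of those, multiples of 100: 1 (not leap unless ÷400).
Multiples of 400: 1.
Leap years = 10 − 1 + 1 = 10.

10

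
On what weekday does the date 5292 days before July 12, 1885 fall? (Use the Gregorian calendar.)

First find the weekday of Jul 12, 1885. Doomsday rule: the anchor day for the 1800s is Friday. For year 85: 85÷12 = 7 r 1, and 1÷4 = 0, so 7+1+0 = 8.
Friday + 8 ≡ Saturday — that's 1885's doomsday.
In July the doomsday date is Jul 11.
Jul 12 is 1 day after Jul 11; 1 mod 7 = 1, so Saturday + 1 = Sunday.
5292 mod 7 = 0, so 5292 days before a Sunday is Sunday − 0 = Sunday.

Sunday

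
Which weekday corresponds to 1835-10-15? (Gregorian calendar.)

Thursday

Doomsday rule: the anchor day for the 1800s is Friday. For year 35: 35÷12 = 2 r 11, and 11÷4 = 2, so 2+11+2 = 15.
Friday + 15 ≡ Saturday — that's 1835's doomsday.
In October the doomsday date is Oct 10.
Oct 15 is 5 days after Oct 10; 5 mod 7 = 5, so Saturday + 5 = Thursday.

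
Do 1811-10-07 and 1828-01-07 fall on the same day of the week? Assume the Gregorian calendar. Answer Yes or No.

From Oct 7, 1811 to Jan 7, 1828 is 5936 days.
5936 mod 7 = 0, so they are the same weekday.
(Oct 7, 1811 is a Monday; Jan 7, 1828 is a Monday.)

Yes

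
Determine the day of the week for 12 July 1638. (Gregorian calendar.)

Doomsday rule: the anchor day for the 1600s is Tuesday. For year 38: 38÷12 = 3 r 2, and 2÷4 = 0, so 3+2+0 = 5.
Tuesday + 5 ≡ Sunday — that's 1638's doomsday.
In July the doomsday date is Jul 11.
Jul 12 is 1 day after Jul 11; 1 mod 7 = 1, so Sunday + 1 = Monday.

Monday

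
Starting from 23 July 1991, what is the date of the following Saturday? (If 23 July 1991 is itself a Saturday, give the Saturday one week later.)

Jul 23, 1991 is a Tuesday.
From Tuesday to the next Saturday is 4 days.
Jul 23, 1991 + 4 = Jul 27, 1991.

July 27, 1991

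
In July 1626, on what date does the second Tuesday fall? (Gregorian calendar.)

July 14, 1626

July 1, 1626 is a Wednesday.
The first Tuesday is therefore July 7 (6 days later).
The second Tuesday is 7 + 1×7 = July 14.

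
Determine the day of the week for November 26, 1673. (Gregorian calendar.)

Sunday

Doomsday rule: the anchor day for the 1600s is Tuesday. For year 73: 73÷12 = 6 r 1, and 1÷4 = 0, so 6+1+0 = 7.
Tuesday + 7 ≡ Tuesday — that's 1673's doomsday.
In November the doomsday date is Nov 7.
Nov 26 is 19 days after Nov 7; 19 mod 7 = 5, so Tuesday + 5 = Sunday.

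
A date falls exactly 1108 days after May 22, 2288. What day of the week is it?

Thursday

First find the weekday of May 22, 2288. Doomsday rule: the anchor day for the 2200s is Friday. For year 88: 88÷12 = 7 r 4, and 4÷4 = 1, so 7+4+1 = 12.
Friday + 12 ≡ Wednesday — that's 2288's doomsday.
In May the doomsday date is May 9.
May 22 is 13 days after May 9; 13 mod 7 = 6, so Wednesday + 6 = Tuesday.
1108 mod 7 = 2, so 1108 days after a Tuesday is Tuesday + 2 = Thursday.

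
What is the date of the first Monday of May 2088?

May 3, 2088

May 1, 2088 is a Saturday.
The first Monday is therefore May 3 (2 days later).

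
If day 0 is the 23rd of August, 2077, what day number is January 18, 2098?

Aug 23, 2077 → Aug 23, 2078: 365 days.
Aug 23, 2078 → Aug 23, 2079: 365 days.
Aug 23, 2079 → Aug 23, 2080: 366 days (Feb 29, 2080 is in that span).
Aug 23, 2080 → Aug 23, 2081: 365 days.
Aug 23, 2081 → Aug 23, 2082: 365 days.
Aug 23, 2082 → Aug 23, 2083: 365 days.
Aug 23, 2083 → Aug 23, 2084: 366 days (Feb 29, 2084 is in that span).
Aug 23, 2084 → Aug 23, 2085: 365 days.
Aug 23, 2085 → Aug 23, 2086: 365 days.
Aug 23, 2086 → Aug 23, 2087: 365 days.
Aug 23, 2087 → Aug 23, 2088: 366 days (Feb 29, 2088 is in that span).
Aug 23, 2088 → Aug 23, 2089: 365 days.
Aug 23, 2089 → Aug 23, 2090: 365 days.
Aug 23, 2090 → Aug 23, 2091: 365 days.
Aug 23, 2091 → Aug 23, 2092: 366 days (Feb 29, 2092 is in that span).
Aug 23, 2092 → Aug 23, 2093: 365 days.
Aug 23, 2093 → Aug 23, 2094: 365 days.
Aug 23, 2094 → Aug 23, 2095: 365 days.
Aug 23, 2095 → Aug 23, 2096: 366 days (Feb 29, 2096 is in that span).
Aug 23, 2096 → Aug 23, 2097: 365 days.
Aug 23, 2097 → Sep 23, 2097: 31 days (August has 31).
Sep 23, 2097 → Oct 23, 2097: 30 days (September has 30).
Oct 23, 2097 → Nov 23, 2097: 31 days (October has 31).
Nov 23, 2097 → Dec 23, 2097: 30 days (November has 30).
Dec 23, 2097 → Jan 18, 2098: 26 days.
Total: 7453 days.

7453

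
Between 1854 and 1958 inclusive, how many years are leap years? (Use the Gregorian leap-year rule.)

Multiples of 4 in [1854,1958]: 26.
Of those, multiples of 100: 1 (not leap unless ÷400).
Multiples of 400: 0.
Leap years = 26 − 1 + 0 = 25.

25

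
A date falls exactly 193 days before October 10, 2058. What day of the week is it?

Oct 10, 2058 is a Thursday.
193 mod 7 = 4, so 193 days before a Thursday is Thursday − 4 = Sunday.

Sunday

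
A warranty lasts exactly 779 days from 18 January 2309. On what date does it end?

+365 (one year) → Jan 18, 2310 (414 left).
+365 (one year) → Jan 18, 2311 (49 left).
Jan has 31 days: +14 → Feb 1, 2311 (35 left).
Feb has 28 days: +28 → Mar 1, 2311 (7 left).
+7 → Mar 8, 2311.

March 8, 2311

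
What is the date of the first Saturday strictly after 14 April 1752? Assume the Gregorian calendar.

April 15, 1752

Apr 14, 1752 is a Friday.
From Friday to the next Saturday is 1 day.
Apr 14, 1752 + 1 = Apr 15, 1752.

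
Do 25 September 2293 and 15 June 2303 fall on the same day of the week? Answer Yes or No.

Yes

From Sep 25, 2293 to Jun 15, 2303 is 3549 days.
3549 mod 7 = 0, so they are the same weekday.
(Sep 25, 2293 is a Monday; Jun 15, 2303 is a Monday.)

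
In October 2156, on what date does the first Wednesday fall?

October 6, 2156

October 1, 2156 is a Friday.
The first Wednesday is therefore October 6 (5 days later).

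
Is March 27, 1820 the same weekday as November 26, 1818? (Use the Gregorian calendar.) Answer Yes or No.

No

From Nov 26, 1818 to Mar 27, 1820 is 487 days.
487 mod 7 = 4, so they are different weekdays.
(Nov 26, 1818 is a Thursday; Mar 27, 1820 is a Monday.)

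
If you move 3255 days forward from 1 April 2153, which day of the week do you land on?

Sunday

First find the weekday of Apr 1, 2153. Doomsday rule: the anchor day for the 2100s is Sunday. For year 53: 53÷12 = 4 r 5, and 5÷4 = 1, so 4+5+1 = 10.
Sunday + 10 ≡ Wednesday — that's 2153's doomsday.
In April the doomsday date is Apr 4.
Apr 1 is 3 days before Apr 4; 3 mod 7 = 3, so Wednesday − 3 = Sunday.
3255 mod 7 = 0, so 3255 days after a Sunday is Sunday + 0 = Sunday.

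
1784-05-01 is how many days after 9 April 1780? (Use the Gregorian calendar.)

Apr 9, 1780 → Apr 9, 1781: 365 days.
Apr 9, 1781 → Apr 9, 1782: 365 days.
Apr 9, 1782 → Apr 9, 1783: 365 days.
Apr 9, 1783 → May 9, 1783: 30 days (April has 30).
May 9, 1783 → Jun 9, 1783: 31 days (May has 31).
Jun 9, 1783 → Jul 9, 1783: 30 days (June has 30).
Jul 9, 1783 → Aug 9, 1783: 31 days (July has 31).
Aug 9, 1783 → Sep 9, 1783: 31 days (August has 31).
Sep 9, 1783 → Oct 9, 1783: 30 days (September has 30).
Oct 9, 1783 → Nov 9, 1783: 31 days (October has 31).
Nov 9, 1783 → Dec 9, 1783: 30 days (November has 30).
Dec 9, 1783 → Jan 9, 1784: 31 days (December has 31).
Jan 9, 1784 → Feb 9, 1784: 31 days (January has 31).
Feb 9, 1784 → Mar 9, 1784: 29 days (February has 29).
Mar 9, 1784 → Apr 9, 1784: 31 days (March has 31).
Apr 9, 1784 → May 1, 1784: 22 days.
Total: 1483 days.

1483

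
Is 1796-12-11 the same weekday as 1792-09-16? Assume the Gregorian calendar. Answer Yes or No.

From Sep 16, 1792 to Dec 11, 1796 is 1547 days.
1547 mod 7 = 0, so they are the same weekday.
(Sep 16, 1792 is a Sunday; Dec 11, 1796 is a Sunday.)

Yes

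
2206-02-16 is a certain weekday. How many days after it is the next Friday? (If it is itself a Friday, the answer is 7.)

5

Feb 16, 2206 is a Sunday.
From Sunday to the next Friday is 5 days.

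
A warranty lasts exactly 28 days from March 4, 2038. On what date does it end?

Mar has 31 days: +28 → Apr 1, 2038 (0 left).

April 1, 2038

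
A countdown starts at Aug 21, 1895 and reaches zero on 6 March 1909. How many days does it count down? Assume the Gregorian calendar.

4945

Aug 21, 1895 → Aug 21, 1896: 366 days (Feb 29, 1896 is in that span).
Aug 21, 1896 → Aug 21, 1897: 365 days.
Aug 21, 1897 → Aug 21, 1898: 365 days.
Aug 21, 1898 → Aug 21, 1899: 365 days.
Aug 21, 1899 → Aug 21, 1900: 365 days.
Aug 21, 1900 → Aug 21, 1901: 365 days.
Aug 21, 1901 → Aug 21, 1902: 365 days.
Aug 21, 1902 → Aug 21, 1903: 365 days.
Aug 21, 1903 → Aug 21, 1904: 366 days (Feb 29, 1904 is in that span).
Aug 21, 1904 → Aug 21, 1905: 365 days.
Aug 21, 1905 → Aug 21, 1906: 365 days.
Aug 21, 1906 → Aug 21, 1907: 365 days.
Aug 21, 1907 → Aug 21, 1908: 366 days (Feb 29, 1908 is in that span).
Aug 21, 1908 → Sep 21, 1908: 31 days (August has 31).
Sep 21, 1908 → Oct 21, 1908: 30 days (September has 30).
Oct 21, 1908 → Nov 21, 1908: 31 days (October has 31).
Nov 21, 1908 → Dec 21, 1908: 30 days (November has 30).
Dec 21, 1908 → Jan 21, 1909: 31 days (December has 31).
Jan 21, 1909 → Feb 21, 1909: 31 days (January has 31).
Feb 21, 1909 → Mar 6, 1909: 13 days.
Total: 4945 days.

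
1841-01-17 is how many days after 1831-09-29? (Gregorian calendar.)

3398

Sep 29, 1831 → Sep 29, 1832: 366 days (Feb 29, 1832 is in that span).
Sep 29, 1832 → Sep 29, 1833: 365 days.
Sep 29, 1833 → Sep 29, 1834: 365 days.
Sep 29, 1834 → Sep 29, 1835: 365 days.
Sep 29, 1835 → Sep 29, 1836: 366 days (Feb 29, 1836 is in that span).
Sep 29, 1836 → Sep 29, 1837: 365 days.
Sep 29, 1837 → Sep 29, 1838: 365 days.
Sep 29, 1838 → Sep 29, 1839: 365 days.
Sep 29, 1839 → Sep 29, 1840: 366 days (Feb 29, 1840 is in that span).
Sep 29, 1840 → Oct 29, 1840: 30 days (September has 30).
Oct 29, 1840 → Nov 29, 1840: 31 days (October has 31).
Nov 29, 1840 → Dec 29, 1840: 30 days (November has 30).
Dec 29, 1840 → Jan 17, 1841: 19 days.
Total: 3398 days.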